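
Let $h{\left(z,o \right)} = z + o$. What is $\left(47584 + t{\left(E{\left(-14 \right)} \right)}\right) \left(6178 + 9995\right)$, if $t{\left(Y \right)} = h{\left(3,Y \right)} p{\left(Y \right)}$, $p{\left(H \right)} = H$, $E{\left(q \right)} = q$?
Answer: $772066674$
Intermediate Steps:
$h{\left(z,o \right)} = o + z$
$t{\left(Y \right)} = Y \left(3 + Y\right)$ ($t{\left(Y \right)} = \left(Y + 3\right) Y = \left(3 + Y\right) Y = Y \left(3 + Y\right)$)
$\left(47584 + t{\left(E{\left(-14 \right)} \right)}\right) \left(6178 + 9995\right) = \left(47584 - 14 \left(3 - 14\right)\right) \left(6178 + 9995\right) = \left(47584 - -154\right) 16173 = \left(47584 + 154\right) 16173 = 47738 \cdot 16173 = 772066674$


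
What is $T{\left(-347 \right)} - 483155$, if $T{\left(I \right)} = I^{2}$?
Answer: $-362746$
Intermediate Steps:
$T{\left(-347 \right)} - 483155 = \left(-347\right)^{2} - 483155 = 120409 - 483155 = -362746$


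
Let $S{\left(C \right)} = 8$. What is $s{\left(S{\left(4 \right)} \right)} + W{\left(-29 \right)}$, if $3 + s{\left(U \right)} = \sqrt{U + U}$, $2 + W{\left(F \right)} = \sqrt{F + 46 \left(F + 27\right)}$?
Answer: $-1 + 11 i \approx -1.0 + 11.0 i$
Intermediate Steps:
$W{\left(F \right)} = -2 + \sqrt{1242 + 47 F}$ ($W{\left(F \right)} = -2 + \sqrt{F + 46 \left(F + 27\right)} = -2 + \sqrt{F + 46 \left(27 + F\right)} = -2 + \sqrt{F + \left(1242 + 46 F\right)} = -2 + \sqrt{1242 + 47 F}$)
$s{\left(U \right)} = -3 + \sqrt{2} \sqrt{U}$ ($s{\left(U \right)} = -3 + \sqrt{U + U} = -3 + \sqrt{2 U} = -3 + \sqrt{2} \sqrt{U}$)
$s{\left(S{\left(4 \right)} \right)} + W{\left(-29 \right)} = \left(-3 + \sqrt{2} \sqrt{8}\right) - \left(2 - \sqrt{1242 + 47 \left(-29\right)}\right) = \left(-3 + \sqrt{2} \cdot 2 \sqrt{2}\right) - \left(2 - \sqrt{1242 - 1363}\right) = \left(-3 + 4\right) - \left(2 - \sqrt{-121}\right) = 1 - \left(2 - 11 i\right) = -1 + 11 i$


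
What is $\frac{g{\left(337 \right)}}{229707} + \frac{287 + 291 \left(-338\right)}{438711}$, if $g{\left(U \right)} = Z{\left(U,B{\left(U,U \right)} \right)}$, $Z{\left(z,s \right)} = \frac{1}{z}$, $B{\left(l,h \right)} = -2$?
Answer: $- \frac{2530599714226}{11320390282383} \approx -0.22354$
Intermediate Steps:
$g{\left(U \right)} = \frac{1}{U}$
$\frac{g{\left(337 \right)}}{229707} + \frac{287 + 291 \left(-338\right)}{438711} = \frac{1}{337 \cdot 229707} + \frac{287 + 291 \left(-338\right)}{438711} = \frac{1}{337} \cdot \frac{1}{229707} + \left(287 - 98358\right) \frac{1}{438711} = \frac{1}{77411259} - \frac{98071}{438711} = - \frac{2530599714226}{11320390282383}$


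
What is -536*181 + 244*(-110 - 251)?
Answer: -185100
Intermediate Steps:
-536*181 + 244*(-110 - 251) = -97016 + 244*(-361) = -97016 - 88084 = -185100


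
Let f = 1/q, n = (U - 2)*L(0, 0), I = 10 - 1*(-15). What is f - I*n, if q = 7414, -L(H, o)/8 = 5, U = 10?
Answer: 59312001/7414 ≈ 8000.0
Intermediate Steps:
L(H, o) = -40 (L(H, o) = -8*5 = -40)
I = 25 (I = 10 + 15 = 25)
n = -320 (n = (10 - 2)*(-40) = 8*(-40) = -320)
f = 1/7414 ≈ 0.00013488
f - I*n = 1/7414 - 25*(-320) = 1/7414 - 1*(-8000) = 1/7414 + 8000 = 59312001/7414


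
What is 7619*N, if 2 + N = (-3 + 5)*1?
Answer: 0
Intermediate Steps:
N = 0 (N = -2 + (-3 + 5)*1 = -2 + 2*1 = -2 + 2 = 0)
7619*N = 7619*0 = 0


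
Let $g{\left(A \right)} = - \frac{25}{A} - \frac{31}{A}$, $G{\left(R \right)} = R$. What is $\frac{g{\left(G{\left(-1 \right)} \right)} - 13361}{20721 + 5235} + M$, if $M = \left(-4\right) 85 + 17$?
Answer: $- \frac{2799031}{8652} \approx -323.51$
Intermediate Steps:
$g{\left(A \right)} = - \frac{56}{A}$
$M = -323$ ($M = -340 + 17 = -323$)
$\frac{g{\left(G{\left(-1 \right)} \right)} - 13361}{20721 + 5235} + M = \frac{- \frac{56}{-1} - 13361}{20721 + 5235} - 323 = \frac{\left(-56\right) \left(-1\right) - 13361}{25956} - 323 = \left(56 - 13361\right) \frac{1}{25956} - 323 = \left(-13305\right) \frac{1}{25956} - 323 = - \frac{4435}{8652} - 323 = - \frac{2799031}{8652}$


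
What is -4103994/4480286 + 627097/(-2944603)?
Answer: -37422630538/33147395971 ≈ -1.1290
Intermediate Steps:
-4103994/4480286 + 627097/(-2944603) = -4103994*1/4480286 + 627097*(-1/2944603) = -2051997/2240143 - 627097/2944603 = -37422630538/33147395971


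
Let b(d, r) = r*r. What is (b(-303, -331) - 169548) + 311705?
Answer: 251718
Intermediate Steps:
b(d, r) = r²
(b(-303, -331) - 169548) + 311705 = ((-331)² - 169548) + 311705 = (109561 - 169548) + 311705 = -59987 + 311705 = 251718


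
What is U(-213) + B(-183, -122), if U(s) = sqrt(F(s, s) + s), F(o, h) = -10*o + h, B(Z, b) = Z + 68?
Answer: -115 + 2*sqrt(426) ≈ -73.720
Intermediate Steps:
B(Z, b) = 68 + Z
F(o, h) = h - 10*o
U(s) = 2*sqrt(2)*sqrt(-s) (U(s) = sqrt((s - 10*s) + s) = sqrt(-9*s + s) = sqrt(-8*s) = 2*sqrt(2)*sqrt(-s))
U(-213) + B(-183, -122) = 2*sqrt(2)*sqrt(-1*(-213)) + (68 - 183) = 2*sqrt(2)*sqrt(213) - 115 = 2*sqrt(426) - 115 = -115 + 2*sqrt(426)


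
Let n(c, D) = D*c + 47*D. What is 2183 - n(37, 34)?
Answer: -673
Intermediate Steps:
n(c, D) = 47*D + D*c
2183 - n(37, 34) = 2183 - 34*(47 + 37) = 2183 - 34*84 = 2183 - 1*2856 = 2183 - 2856 = -673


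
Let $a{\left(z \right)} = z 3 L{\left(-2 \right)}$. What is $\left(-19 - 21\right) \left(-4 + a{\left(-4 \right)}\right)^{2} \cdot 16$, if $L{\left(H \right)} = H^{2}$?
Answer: $-1730560$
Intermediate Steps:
$a{\left(z \right)} = 12 z$ ($a{\left(z \right)} = z 3 \left(-2\right)^{2} = 3 z 4 = 12 z$)
$\left(-19 - 21\right) \left(-4 + a{\left(-4 \right)}\right)^{2} \cdot 16 = \left(-19 - 21\right) \left(-4 + 12 \left(-4\right)\right)^{2} \cdot 16 = - 40 \left(-4 - 48\right)^{2} \cdot 16 = - 40 \left(-52\right)^{2} \cdot 16 = \left(-40\right) 2704 \cdot 16 = \left(-108160\right) 16 = -1730560$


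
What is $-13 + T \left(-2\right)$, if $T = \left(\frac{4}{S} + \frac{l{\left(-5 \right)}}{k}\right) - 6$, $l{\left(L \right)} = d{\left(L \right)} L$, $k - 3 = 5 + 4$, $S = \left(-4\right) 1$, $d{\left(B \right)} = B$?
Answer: $- \frac{19}{6} \approx -3.1667$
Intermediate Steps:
$S = -4$
$k = 12$ ($k = 3 + \left(5 + 4\right) = 3 + 9 = 12$)
$l{\left(L \right)} = L^{2}$ ($l{\left(L \right)} = L L = L^{2}$)
$T = - \frac{59}{12}$ ($T = \left(\frac{4}{-4} + \frac{\left(-5\right)^{2}}{12}\right) - 6 = \left(4 \left(- \frac{1}{4}\right) + 25 \cdot \frac{1}{12}\right) - 6 = \left(-1 + \frac{25}{12}\right) - 6 = \frac{13}{12} - 6 = - \frac{59}{12} \approx -4.9167$)
$-13 + T \left(-2\right) = -13 - - \frac{59}{6} = -13 + \frac{59}{6} = - \frac{19}{6}$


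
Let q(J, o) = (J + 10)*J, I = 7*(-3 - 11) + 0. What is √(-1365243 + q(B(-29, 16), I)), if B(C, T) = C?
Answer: 2*I*√341173 ≈ 1168.2*I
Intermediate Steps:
I = -98 (I = 7*(-14) + 0 = -98 + 0 = -98)
q(J, o) = J*(10 + J) (q(J, o) = (10 + J)*J = J*(10 + J))
√(-1365243 + q(B(-29, 16), I)) = √(-1365243 - 29*(10 - 29)) = √(-1365243 - 29*(-19)) = √(-1365243 + 551) = √(-1364692) = 2*I*√341173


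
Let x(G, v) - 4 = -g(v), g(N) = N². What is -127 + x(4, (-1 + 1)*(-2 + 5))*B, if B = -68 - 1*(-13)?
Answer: -347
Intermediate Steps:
x(G, v) = 4 - v²
B = -55 (B = -68 + 13 = -55)
-127 + x(4, (-1 + 1)*(-2 + 5))*B = -127 + (4 - ((-1 + 1)*(-2 + 5))²)*(-55) = -127 + (4 - (0*3)²)*(-55) = -127 + (4 - 1*0²)*(-55) = -127 + (4 - 1*0)*(-55) = -127 + (4 + 0)*(-55) = -127 + 4*(-55) = -127 - 220 = -347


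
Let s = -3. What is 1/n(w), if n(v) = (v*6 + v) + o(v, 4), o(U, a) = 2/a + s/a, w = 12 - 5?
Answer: 4/195 ≈ 0.020513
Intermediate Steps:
w = 7
o(U, a) = -1/a (o(U, a) = 2/a - 3/a = -1/a)
n(v) = -1/4 + 7*v (n(v) = (v*6 + v) - 1/4 = (6*v + v) - 1*1/4 = 7*v - 1/4 = -1/4 + 7*v)
1/n(w) = 1/(-1/4 + 7*7) = 1/(-1/4 + 49) = 1/(195/4) = 4/195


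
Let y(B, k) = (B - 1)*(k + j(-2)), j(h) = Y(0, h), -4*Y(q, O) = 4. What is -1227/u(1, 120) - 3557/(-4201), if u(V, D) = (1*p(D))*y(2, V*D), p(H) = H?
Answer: 15213111/19996760 ≈ 0.76078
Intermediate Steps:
Y(q, O) = -1 (Y(q, O) = -¼*4 = -1)
j(h) = -1
y(B, k) = (-1 + B)*(-1 + k) (y(B, k) = (B - 1)*(k - 1) = (-1 + B)*(-1 + k))
u(V, D) = D*(-1 + D*V) (u(V, D) = (1*D)*(1 - 1*2 - V*D + 2*(V*D)) = D*(1 - 2 - D*V + 2*(D*V)) = D*(1 - 2 - D*V + 2*D*V) = D*(-1 + D*V))
-1227/u(1, 120) - 3557/(-4201) = -1227*1/(120*(-1 + 120*1)) - 3557/(-4201) = -1227*1/(120*(-1 + 120)) - 3557*(-1/4201) = -1227/(120*119) + 3557/4201 = -1227/14280 + 3557/4201 = -1227*1/14280 + 3557/4201 = -409/4760 + 3557/4201 = 15213111/19996760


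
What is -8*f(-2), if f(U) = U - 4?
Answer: 48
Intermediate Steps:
f(U) = -4 + U
-8*f(-2) = -8*(-4 - 2) = -8*(-6) = 48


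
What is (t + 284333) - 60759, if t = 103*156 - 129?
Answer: 239513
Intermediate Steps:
t = 15939 (t = 16068 - 129 = 15939)
(t + 284333) - 60759 = (15939 + 284333) - 60759 = 300272 - 60759 = 239513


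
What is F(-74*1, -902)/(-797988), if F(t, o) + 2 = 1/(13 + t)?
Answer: 41/16225756 ≈ 2.5268e-6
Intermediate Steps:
F(t, o) = -2 + 1/(13 + t)
F(-74*1, -902)/(-797988) = ((-25 - (-148))/(13 - 74*1))/(-797988) = ((-25 - 2*(-74))/(13 - 74))*(-1/797988) = ((-25 + 148)/(-61))*(-1/797988) = -1/61*123*(-1/797988) = -123/61*(-1/797988) = 41/16225756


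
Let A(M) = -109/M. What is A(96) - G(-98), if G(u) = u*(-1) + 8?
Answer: -10285/96 ≈ -107.14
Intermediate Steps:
G(u) = 8 - u (G(u) = -u + 8 = 8 - u)
A(96) - G(-98) = -109/96 - (8 - 1*(-98)) = -109*1/96 - (8 + 98) = -109/96 - 1*106 = -109/96 - 106 = -10285/96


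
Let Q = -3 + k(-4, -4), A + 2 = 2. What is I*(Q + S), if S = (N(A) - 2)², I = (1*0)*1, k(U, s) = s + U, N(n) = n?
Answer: 0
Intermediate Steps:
A = 0 (A = -2 + 2 = 0)
k(U, s) = U + s
I = 0 (I = 0*1 = 0)
S = 4 (S = (0 - 2)² = (-2)² = 4)
Q = -11 (Q = -3 + (-4 - 4) = -3 - 8 = -11)
I*(Q + S) = 0*(-11 + 4) = 0*(-7) = 0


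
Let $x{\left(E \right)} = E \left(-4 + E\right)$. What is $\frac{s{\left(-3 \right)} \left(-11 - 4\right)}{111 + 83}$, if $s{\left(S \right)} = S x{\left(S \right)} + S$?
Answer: $\frac{495}{97} \approx 5.1031$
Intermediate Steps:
$s{\left(S \right)} = S + S^{2} \left(-4 + S\right)$ ($s{\left(S \right)} = S S \left(-4 + S\right) + S = S^{2} \left(-4 + S\right) + S = S + S^{2} \left(-4 + S\right)$)
$\frac{s{\left(-3 \right)} \left(-11 - 4\right)}{111 + 83} = \frac{- 3 \left(1 - 3 \left(-4 - 3\right)\right) \left(-11 - 4\right)}{111 + 83} = \frac{- 3 \left(1 - -21\right) \left(-15\right)}{194} = - 3 \left(1 + 21\right) \left(-15\right) \frac{1}{194} = \left(-3\right) 22 \left(-15\right) \frac{1}{194} = \left(-66\right) \left(-15\right) \frac{1}{194} = 990 \cdot \frac{1}{194} = \frac{495}{97}$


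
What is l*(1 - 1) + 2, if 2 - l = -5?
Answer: 2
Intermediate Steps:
l = 7 (l = 2 - 1*(-5) = 2 + 5 = 7)
l*(1 - 1) + 2 = 7*(1 - 1) + 2 = 7*0 + 2 = 0 + 2 = 2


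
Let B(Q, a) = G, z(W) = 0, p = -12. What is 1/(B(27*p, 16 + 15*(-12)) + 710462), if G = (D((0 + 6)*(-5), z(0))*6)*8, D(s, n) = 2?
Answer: 1/710558 ≈ 1.4073e-6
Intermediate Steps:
G = 96 (G = (2*6)*8 = 12*8 = 96)
B(Q, a) = 96
1/(B(27*p, 16 + 15*(-12)) + 710462) = 1/(96 + 710462) = 1/710558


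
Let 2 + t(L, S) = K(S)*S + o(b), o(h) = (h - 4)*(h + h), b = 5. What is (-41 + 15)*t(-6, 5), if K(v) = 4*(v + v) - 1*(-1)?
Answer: -5538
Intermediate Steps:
o(h) = 2*h*(-4 + h) (o(h) = (-4 + h)*(2*h) = 2*h*(-4 + h))
K(v) = 1 + 8*v (K(v) = 4*(2*v) + 1 = 8*v + 1 = 1 + 8*v)
t(L, S) = 8 + S*(1 + 8*S) (t(L, S) = -2 + ((1 + 8*S)*S + 2*5*(-4 + 5)) = -2 + (S*(1 + 8*S) + 2*5*1) = -2 + (S*(1 + 8*S) + 10) = -2 + (10 + S*(1 + 8*S)) = 8 + S*(1 + 8*S))
(-41 + 15)*t(-6, 5) = (-41 + 15)*(8 + 5*(1 + 8*5)) = -26*(8 + 5*(1 + 40)) = -26*(8 + 5*41) = -26*(8 + 205) = -26*213 = -5538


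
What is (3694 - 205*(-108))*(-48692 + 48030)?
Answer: -17102108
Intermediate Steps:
(3694 - 205*(-108))*(-48692 + 48030) = (3694 + 22140)*(-662) = 25834*(-662) = -17102108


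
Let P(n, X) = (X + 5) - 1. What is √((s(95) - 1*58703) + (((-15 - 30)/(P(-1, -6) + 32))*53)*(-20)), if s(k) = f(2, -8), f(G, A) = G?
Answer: I*√57111 ≈ 238.98*I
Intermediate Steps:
s(k) = 2
P(n, X) = 4 + X (P(n, X) = (5 + X) - 1 = 4 + X)
√((s(95) - 1*58703) + (((-15 - 30)/(P(-1, -6) + 32))*53)*(-20)) = √((2 - 1*58703) + (((-15 - 30)/((4 - 6) + 32))*53)*(-20)) = √((2 - 58703) + (-45/(-2 + 32)*53)*(-20)) = √(-58701 + (-45/30*53)*(-20)) = √(-58701 + (-45*1/30*53)*(-20)) = √(-58701 - 3/2*53*(-20)) = √(-58701 - 159/2*(-20)) = √(-58701 + 1590) = √(-57111) = I*√57111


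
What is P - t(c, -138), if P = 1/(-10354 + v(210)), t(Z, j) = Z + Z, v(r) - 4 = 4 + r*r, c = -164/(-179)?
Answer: -11071133/6041966 ≈ -1.8324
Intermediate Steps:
c = 164/179 (c = -164*(-1/179) = 164/179 ≈ 0.91620)
v(r) = 8 + r² (v(r) = 4 + (4 + r*r) = 4 + (4 + r²) = 8 + r²)
t(Z, j) = 2*Z
P = 1/33754 (P = 1/(-10354 + (8 + 210²)) = 1/(-10354 + (8 + 44100)) = 1/(-10354 + 44108) = 1/33754 ≈ 2.9626e-5)
P - t(c, -138) = 1/33754 - 2*164/179 = 1/33754 - 1*328/179 = 1/33754 - 328/179 = -11071133/6041966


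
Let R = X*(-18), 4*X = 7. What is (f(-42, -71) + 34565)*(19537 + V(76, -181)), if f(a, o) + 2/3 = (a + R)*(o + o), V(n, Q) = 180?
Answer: 2661873868/3 ≈ 8.8729e+8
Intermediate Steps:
X = 7/4 (X = (1/4)*7 = 7/4 ≈ 1.7500)
R = -63/2 (R = (7/4)*(-18) = -63/2 ≈ -31.500)
f(a, o) = -2/3 + 2*o*(-63/2 + a) (f(a, o) = -2/3 + (a - 63/2)*(o + o) = -2/3 + (-63/2 + a)*(2*o) = -2/3 + 2*o*(-63/2 + a))
(f(-42, -71) + 34565)*(19537 + V(76, -181)) = ((-2/3 - 63*(-71) + 2*(-42)*(-71)) + 34565)*(19537 + 180) = ((-2/3 + 4473 + 5964) + 34565)*19717 = (31309/3 + 34565)*19717 = (135004/3)*19717 = 2661873868/3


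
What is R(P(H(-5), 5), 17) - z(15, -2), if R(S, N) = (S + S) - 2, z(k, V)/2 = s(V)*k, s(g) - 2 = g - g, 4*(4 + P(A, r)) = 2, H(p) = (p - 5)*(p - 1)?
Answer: -69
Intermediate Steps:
H(p) = (-1 + p)*(-5 + p) (H(p) = (-5 + p)*(-1 + p) = (-1 + p)*(-5 + p))
P(A, r) = -7/2 (P(A, r) = -4 + (¼)*2 = -4 + ½ = -7/2)
s(g) = 2 (s(g) = 2 + (g - g) = 2 + 0 = 2)
z(k, V) = 4*k (z(k, V) = 2*(2*k) = 4*k)
R(S, N) = -2 + 2*S (R(S, N) = 2*S - 2 = -2 + 2*S)
R(P(H(-5), 5), 17) - z(15, -2) = (-2 + 2*(-7/2)) - 4*15 = (-2 - 7) - 1*60 = -9 - 60 = -69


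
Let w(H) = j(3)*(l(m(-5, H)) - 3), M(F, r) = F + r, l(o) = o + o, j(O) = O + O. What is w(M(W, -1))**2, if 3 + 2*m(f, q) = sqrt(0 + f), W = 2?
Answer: 1116 - 432*I*sqrt(5) ≈ 1116.0 - 965.98*I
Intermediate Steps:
j(O) = 2*O
m(f, q) = -3/2 + sqrt(f)/2 (m(f, q) = -3/2 + sqrt(0 + f)/2 = -3/2 + sqrt(f)/2)
l(o) = 2*o
w(H) = -36 + 6*I*sqrt(5) (w(H) = (2*3)*(2*(-3/2 + sqrt(-5)/2) - 3) = 6*(2*(-3/2 + (I*sqrt(5))/2) - 3) = 6*(2*(-3/2 + I*sqrt(5)/2) - 3) = 6*((-3 + I*sqrt(5)) - 3) = 6*(-6 + I*sqrt(5)) = -36 + 6*I*sqrt(5))
w(M(W, -1))**2 = (-36 + 6*I*sqrt(5))**2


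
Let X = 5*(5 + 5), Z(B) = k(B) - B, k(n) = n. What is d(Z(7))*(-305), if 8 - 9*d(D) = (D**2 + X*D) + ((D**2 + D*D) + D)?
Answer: -2440/9 ≈ -271.11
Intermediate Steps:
Z(B) = 0 (Z(B) = B - B = 0)
X = 50 (X = 5*10 = 50)
d(D) = 8/9 - 17*D/3 - D**2/3 (d(D) = 8/9 - ((D**2 + 50*D) + ((D**2 + D*D) + D))/9 = 8/9 - ((D**2 + 50*D) + ((D**2 + D**2) + D))/9 = 8/9 - ((D**2 + 50*D) + (2*D**2 + D))/9 = 8/9 - ((D**2 + 50*D) + (D + 2*D**2))/9 = 8/9 - (3*D**2 + 51*D)/9 = 8/9 + (-17*D/3 - D**2/3) = 8/9 - 17*D/3 - D**2/3)
d(Z(7))*(-305) = (8/9 - 17/3*0 - 1/3*0**2)*(-305) = (8/9 + 0 - 1/3*0)*(-305) = (8/9 + 0 + 0)*(-305) = (8/9)*(-305) = -2440/9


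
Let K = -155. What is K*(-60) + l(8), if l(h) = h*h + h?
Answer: 9372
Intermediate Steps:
l(h) = h + h² (l(h) = h² + h = h + h²)
K*(-60) + l(8) = -155*(-60) + 8*(1 + 8) = 9300 + 8*9 = 9300 + 72 = 9372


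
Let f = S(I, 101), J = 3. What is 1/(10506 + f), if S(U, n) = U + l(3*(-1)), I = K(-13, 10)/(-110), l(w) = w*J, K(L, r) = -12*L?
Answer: 55/577257 ≈ 9.5278e-5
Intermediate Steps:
l(w) = 3*w (l(w) = w*3 = 3*w)
I = -78/55 (I = -12*(-13)/(-110) = 156*(-1/110) = -78/55 ≈ -1.4182)
S(U, n) = -9 + U (S(U, n) = U + 3*(3*(-1)) = U + 3*(-3) = U - 9 = -9 + U)
f = -573/55 (f = -9 - 78/55 = -573/55 ≈ -10.418)
1/(10506 + f) = 1/(10506 - 573/55) = 1/(577257/55) = 55/577257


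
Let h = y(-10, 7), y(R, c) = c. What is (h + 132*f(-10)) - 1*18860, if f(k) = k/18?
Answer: -56779/3 ≈ -18926.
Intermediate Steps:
h = 7
f(k) = k/18 (f(k) = k*(1/18) = k/18)
(h + 132*f(-10)) - 1*18860 = (7 + 132*((1/18)*(-10))) - 1*18860 = (7 + 132*(-5/9)) - 18860 = (7 - 220/3) - 18860 = -199/3 - 18860 = -56779/3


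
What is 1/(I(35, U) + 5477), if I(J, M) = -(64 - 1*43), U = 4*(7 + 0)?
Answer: 1/5456 ≈ 0.00018328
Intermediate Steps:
U = 28 (U = 4*7 = 28)
I(J, M) = -21 (I(J, M) = -(64 - 43) = -1*21 = -21)
1/(I(35, U) + 5477) = 1/(-21 + 5477) = 1/5456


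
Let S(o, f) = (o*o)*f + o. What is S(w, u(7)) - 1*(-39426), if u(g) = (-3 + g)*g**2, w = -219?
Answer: 9439563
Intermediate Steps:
u(g) = g**2*(-3 + g)
S(o, f) = o + f*o**2 (S(o, f) = o**2*f + o = f*o**2 + o = o + f*o**2)
S(w, u(7)) - 1*(-39426) = -219*(1 + (7**2*(-3 + 7))*(-219)) - 1*(-39426) = -219*(1 + (49*4)*(-219)) + 39426 = -219*(1 + 196*(-219)) + 39426 = -219*(1 - 42924) + 39426 = -219*(-42923) + 39426 = 9400137 + 39426 = 9439563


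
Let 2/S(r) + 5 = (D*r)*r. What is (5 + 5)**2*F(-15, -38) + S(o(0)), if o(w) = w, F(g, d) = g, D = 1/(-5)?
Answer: -7502/5 ≈ -1500.4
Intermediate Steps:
D = -1/5 ≈ -0.20000
S(r) = 2/(-5 - r**2/5) (S(r) = 2/(-5 + (-r/5)*r) = 2/(-5 - r**2/5))
(5 + 5)**2*F(-15, -38) + S(o(0)) = (5 + 5)**2*(-15) - 10/(25 + 0**2) = 10**2*(-15) - 10/(25 + 0) = 100*(-15) - 10/25 = -1500 - 10*1/25 = -1500 - 2/5 = -7502/5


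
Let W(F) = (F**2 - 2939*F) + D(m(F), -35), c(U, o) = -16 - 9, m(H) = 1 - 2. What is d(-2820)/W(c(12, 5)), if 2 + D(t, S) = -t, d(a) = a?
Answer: -2820/74099 ≈ -0.038057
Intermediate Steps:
m(H) = -1
D(t, S) = -2 - t
c(U, o) = -25
W(F) = -1 + F**2 - 2939*F (W(F) = (F**2 - 2939*F) + (-2 - 1*(-1)) = (F**2 - 2939*F) + (-2 + 1) = (F**2 - 2939*F) - 1 = -1 + F**2 - 2939*F)
d(-2820)/W(c(12, 5)) = -2820/(-1 + (-25)**2 - 2939*(-25)) = -2820/(-1 + 625 + 73475) = -2820/74099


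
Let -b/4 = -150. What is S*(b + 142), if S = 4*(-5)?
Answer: -14840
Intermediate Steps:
S = -20
b = 600 (b = -4*(-150) = 600)
S*(b + 142) = -20*(600 + 142) = -20*742 = -14840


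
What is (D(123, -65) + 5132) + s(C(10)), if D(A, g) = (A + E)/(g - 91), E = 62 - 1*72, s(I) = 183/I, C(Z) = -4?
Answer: 396671/78 ≈ 5085.5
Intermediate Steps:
E = -10 (E = 62 - 72 = -10)
D(A, g) = (-10 + A)/(-91 + g) (D(A, g) = (A - 10)/(g - 91) = (-10 + A)/(-91 + g))
(D(123, -65) + 5132) + s(C(10)) = ((-10 + 123)/(-91 - 65) + 5132) + 183/(-4) = (113/(-156) + 5132) + 183*(-¼) = (-1/156*113 + 5132) - 183/4 = (-113/156 + 5132) - 183/4 = 800479/156 - 183/4 = 396671/78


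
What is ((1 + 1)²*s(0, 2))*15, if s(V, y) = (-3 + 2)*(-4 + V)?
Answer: 240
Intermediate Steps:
s(V, y) = 4 - V (s(V, y) = -(-4 + V) = 4 - V)
((1 + 1)²*s(0, 2))*15 = ((1 + 1)²*(4 - 1*0))*15 = (2²*(4 + 0))*15 = (4*4)*15 = 16*15 = 240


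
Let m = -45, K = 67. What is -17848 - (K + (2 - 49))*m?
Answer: -16948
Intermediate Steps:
-17848 - (K + (2 - 49))*m = -17848 - (67 + (2 - 49))*(-45) = -17848 - (67 - 47)*(-45) = -17848 - 20*(-45) = -17848 - 1*(-900) = -17848 + 900 = -16948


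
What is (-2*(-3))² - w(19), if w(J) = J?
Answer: 17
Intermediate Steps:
(-2*(-3))² - w(19) = (-2*(-3))² - 1*19 = 6² - 19 = 36 - 19 = 17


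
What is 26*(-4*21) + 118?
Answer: -2066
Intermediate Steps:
26*(-4*21) + 118 = 26*(-84) + 118 = -2184 + 118 = -2066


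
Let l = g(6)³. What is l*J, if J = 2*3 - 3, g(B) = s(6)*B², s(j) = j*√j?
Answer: 181398528*√6 ≈ 4.4433e+8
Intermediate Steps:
s(j) = j^(3/2)
g(B) = 6*√6*B² (g(B) = 6^(3/2)*B² = (6*√6)*B² = 6*√6*B²)
l = 60466176*√6 (l = (6*√6*6²)³ = (6*√6*36)³ = (216*√6)³ = 60466176*√6 ≈ 1.4811e+8)
J = 3 (J = 6 - 3 = 3)
l*J = (60466176*√6)*3 = 181398528*√6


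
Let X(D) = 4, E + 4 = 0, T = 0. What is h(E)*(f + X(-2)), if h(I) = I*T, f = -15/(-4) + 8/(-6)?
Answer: 0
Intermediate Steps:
E = -4 (E = -4 + 0 = -4)
f = 29/12 (f = -15*(-1/4) + 8*(-1/6) = 15/4 - 4/3 = 29/12 ≈ 2.4167)
h(I) = 0 (h(I) = I*0 = 0)
h(E)*(f + X(-2)) = 0*(29/12 + 4) = 0*(77/12) = 0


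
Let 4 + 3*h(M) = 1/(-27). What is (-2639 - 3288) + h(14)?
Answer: -480196/81 ≈ -5928.3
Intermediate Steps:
h(M) = -109/81 (h(M) = -4/3 + (⅓)/(-27) = -4/3 + (⅓)*(-1/27) = -4/3 - 1/81 = -109/81)
(-2639 - 3288) + h(14) = (-2639 - 3288) - 109/81 = -5927 - 109/81 = -480196/81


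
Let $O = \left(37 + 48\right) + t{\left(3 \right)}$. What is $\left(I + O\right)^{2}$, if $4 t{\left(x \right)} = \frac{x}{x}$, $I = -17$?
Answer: $\frac{74529}{16} \approx 4658.1$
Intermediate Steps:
$t{\left(x \right)} = \frac{1}{4}$ ($t{\left(x \right)} = \frac{x \frac{1}{x}}{4} = \frac{1}{4} \cdot 1 = \frac{1}{4}$)
$O = \frac{341}{4}$ ($O = \left(37 + 48\right) + \frac{1}{4} = 85 + \frac{1}{4} = \frac{341}{4} \approx 85.25$)
$\left(I + O\right)^{2} = \left(-17 + \frac{341}{4}\right)^{2} = \left(\frac{273}{4}\right)^{2} = \frac{74529}{16}$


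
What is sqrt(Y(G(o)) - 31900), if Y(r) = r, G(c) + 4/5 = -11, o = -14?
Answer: I*sqrt(797795)/5 ≈ 178.64*I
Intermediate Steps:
G(c) = -59/5 (G(c) = -4/5 - 11 = -59/5)
sqrt(Y(G(o)) - 31900) = sqrt(-59/5 - 31900) = sqrt(-159559/5) = I*sqrt(797795)/5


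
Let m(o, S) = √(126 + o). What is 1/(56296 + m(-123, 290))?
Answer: 56296/3169239613 - √3/3169239613 ≈ 1.7763e-5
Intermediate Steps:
1/(56296 + m(-123, 290)) = 1/(56296 + √(126 - 123)) = 1/(56296 + √3)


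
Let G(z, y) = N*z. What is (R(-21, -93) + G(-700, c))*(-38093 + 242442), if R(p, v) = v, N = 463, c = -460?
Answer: -66248515357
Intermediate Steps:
G(z, y) = 463*z
(R(-21, -93) + G(-700, c))*(-38093 + 242442) = (-93 + 463*(-700))*(-38093 + 242442) = (-93 - 324100)*204349 = -324193*204349 = -66248515357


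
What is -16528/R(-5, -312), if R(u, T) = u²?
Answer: -16528/25 ≈ -661.12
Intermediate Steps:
-16528/R(-5, -312) = -16528/((-5)²) = -16528/25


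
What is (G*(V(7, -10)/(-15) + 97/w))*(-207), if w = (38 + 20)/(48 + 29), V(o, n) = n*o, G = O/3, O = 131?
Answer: -69958847/58 ≈ -1.2062e+6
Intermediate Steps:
G = 131/3 ≈ 43.667
w = 58/77 ≈ 0.75325
(G*(V(7, -10)/(-15) + 97/w))*(-207) = (131*(-10*7/(-15) + 97/(58/77))/3)*(-207) = (131*(-70*(-1/15) + 97*(77/58))/3)*(-207) = (131*(14/3 + 7469/58)/3)*(-207) = ((131/3)*(23219/174))*(-207) = (3041689/522)*(-207) = -69958847/58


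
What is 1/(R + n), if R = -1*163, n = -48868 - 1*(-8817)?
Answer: -1/40214 ≈ -2.4867e-5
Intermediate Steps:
n = -40051 (n = -48868 + 8817 = -40051)
R = -163
1/(R + n) = 1/(-163 - 40051) = 1/(-40214) = -1/40214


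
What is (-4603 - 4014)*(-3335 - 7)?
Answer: 28798014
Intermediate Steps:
(-4603 - 4014)*(-3335 - 7) = -8617*(-3342) = 28798014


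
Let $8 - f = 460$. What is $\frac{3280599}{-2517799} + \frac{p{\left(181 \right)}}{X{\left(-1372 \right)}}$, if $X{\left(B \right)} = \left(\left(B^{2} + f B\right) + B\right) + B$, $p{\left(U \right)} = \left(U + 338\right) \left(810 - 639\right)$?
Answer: $- \frac{7977336747165}{6293953655416} \approx -1.2675$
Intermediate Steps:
$f = -452$ ($f = 8 - 460 = -452$)
$p{\left(U \right)} = 57798 + 171 U$ ($p{\left(U \right)} = \left(338 + U\right) 171 = 57798 + 171 U$)
$X{\left(B \right)} = B^{2} - 450 B$ ($X{\left(B \right)} = \left(\left(B^{2} - 452 B\right) + B\right) + B = \left(B^{2} - 451 B\right) + B = B^{2} - 450 B$)
$\frac{3280599}{-2517799} + \frac{p{\left(181 \right)}}{X{\left(-1372 \right)}} = \frac{3280599}{-2517799} + \frac{57798 + 171 \cdot 181}{\left(-1372\right) \left(-450 - 1372\right)} = 3280599 \left(- \frac{1}{2517799}\right) + \frac{57798 + 30951}{\left(-1372\right) \left(-1822\right)} = - \frac{3280599}{2517799} + \frac{88749}{2499784} = - \frac{7977336747165}{6293953655416}$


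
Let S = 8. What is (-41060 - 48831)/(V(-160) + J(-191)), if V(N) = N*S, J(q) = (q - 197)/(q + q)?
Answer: 17169181/244286 ≈ 70.283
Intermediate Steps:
J(q) = (-197 + q)/(2*q) (J(q) = (-197 + q)/((2*q)) = (-197 + q)*(1/(2*q)) = (-197 + q)/(2*q))
V(N) = 8*N (V(N) = N*8 = 8*N)
(-41060 - 48831)/(V(-160) + J(-191)) = (-41060 - 48831)/(8*(-160) + (½)*(-197 - 191)/(-191)) = -89891/(-1280 + (½)*(-1/191)*(-388)) = -89891/(-1280 + 194/191) = -89891/(-244286/191) = -89891*(-191/244286) = 17169181/244286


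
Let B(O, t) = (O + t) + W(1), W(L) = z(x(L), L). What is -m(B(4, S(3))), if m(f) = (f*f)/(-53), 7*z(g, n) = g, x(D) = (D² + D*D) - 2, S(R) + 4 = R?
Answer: 9/53 ≈ 0.16981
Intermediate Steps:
S(R) = -4 + R
x(D) = -2 + 2*D² (x(D) = (D² + D²) - 2 = 2*D² - 2 = -2 + 2*D²)
z(g, n) = g/7
W(L) = -2/7 + 2*L²/7 (W(L) = (-2 + 2*L²)/7 = -2/7 + 2*L²/7)
B(O, t) = O + t (B(O, t) = (O + t) + (-2/7 + (2/7)*1²) = (O + t) + (-2/7 + (2/7)*1) = (O + t) + (-2/7 + 2/7) = (O + t) + 0 = O + t)
m(f) = -f²/53 (m(f) = f²*(-1/53) = -f²/53)
-m(B(4, S(3))) = -(-1)*(4 + (-4 + 3))²/53 = -(-1)*(4 - 1)²/53 = -(-1)*3²/53 = -(-1)*9/53 = -1*(-9/53) = 9/53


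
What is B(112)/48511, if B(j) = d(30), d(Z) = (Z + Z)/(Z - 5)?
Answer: 12/242555 ≈ 4.9473e-5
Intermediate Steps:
d(Z) = 2*Z/(-5 + Z) (d(Z) = (2*Z)/(-5 + Z) = 2*Z/(-5 + Z))
B(j) = 12/5 (B(j) = 2*30/(-5 + 30) = 2*30/25 = 2*30*(1/25) = 12/5)
B(112)/48511 = (12/5)/48511 = (12/5)*(1/48511) = 12/242555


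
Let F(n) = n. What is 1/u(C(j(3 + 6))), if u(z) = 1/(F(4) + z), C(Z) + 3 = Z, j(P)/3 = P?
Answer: 28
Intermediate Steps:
j(P) = 3*P
C(Z) = -3 + Z
u(z) = 1/(4 + z)
1/u(C(j(3 + 6))) = 1/(1/(4 + (-3 + 3*(3 + 6)))) = 1/(1/(4 + (-3 + 3*9))) = 1/(1/(4 + (-3 + 27))) = 1/(1/(4 + 24)) = 1/(1/28) = 28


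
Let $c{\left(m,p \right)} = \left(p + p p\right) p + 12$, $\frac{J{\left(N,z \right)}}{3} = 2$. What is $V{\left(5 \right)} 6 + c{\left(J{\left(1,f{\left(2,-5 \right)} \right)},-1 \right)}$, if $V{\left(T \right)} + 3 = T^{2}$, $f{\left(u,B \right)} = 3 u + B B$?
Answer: $144$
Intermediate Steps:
$f{\left(u,B \right)} = B^{2} + 3 u$ ($f{\left(u,B \right)} = 3 u + B^{2} = B^{2} + 3 u$)
$J{\left(N,z \right)} = 6$ ($J{\left(N,z \right)} = 3 \cdot 2 = 6$)
$c{\left(m,p \right)} = 12 + p \left(p + p^{2}\right)$ ($c{\left(m,p \right)} = \left(p + p^{2}\right) p + 12 = p \left(p + p^{2}\right) + 12 = 12 + p \left(p + p^{2}\right)$)
$V{\left(T \right)} = -3 + T^{2}$
$V{\left(5 \right)} 6 + c{\left(J{\left(1,f{\left(2,-5 \right)} \right)},-1 \right)} = \left(-3 + 5^{2}\right) 6 + \left(12 + \left(-1\right)^{2} + \left(-1\right)^{3}\right) = \left(-3 + 25\right) 6 + \left(12 + 1 - 1\right) = 22 \cdot 6 + 12 = 132 + 12 = 144$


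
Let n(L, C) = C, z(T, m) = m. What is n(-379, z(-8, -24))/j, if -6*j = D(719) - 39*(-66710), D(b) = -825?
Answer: 16/288985 ≈ 5.5366e-5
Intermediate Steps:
j = -866955/2 (j = -(-825 - 39*(-66710))/6 = -(-825 + 2601690)/6 = -⅙*2600865 = -866955/2 ≈ -4.3348e+5)
n(-379, z(-8, -24))/j = -24/(-866955/2) = -24*(-2/866955) = 16/288985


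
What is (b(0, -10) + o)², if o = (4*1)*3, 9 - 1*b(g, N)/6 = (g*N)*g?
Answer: 4356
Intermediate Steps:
b(g, N) = 54 - 6*N*g² (b(g, N) = 54 - 6*g*N*g = 54 - 6*N*g*g = 54 - 6*N*g²)
o = 12 (o = 4*3 = 12)
(b(0, -10) + o)² = ((54 - 6*(-10)*0²) + 12)² = ((54 - 6*(-10)*0) + 12)² = ((54 + 0) + 12)² = (54 + 12)² = 66² = 4356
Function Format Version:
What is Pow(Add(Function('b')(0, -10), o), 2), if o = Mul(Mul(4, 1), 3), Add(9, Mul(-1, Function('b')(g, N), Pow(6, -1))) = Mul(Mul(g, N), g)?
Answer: 4356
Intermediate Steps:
Function('b')(g, N) = Add(54, Mul(-6, N, Pow(g, 2))) (Function('b')(g, N) = Add(54, Mul(-6, Mul(Mul(g, N), g))) = Add(54, Mul(-6, Mul(Mul(N, g), g))) = Add(54, Mul(-6, Mul(N, Pow(g, 2)))) = Add(54, Mul(-6, N, Pow(g, 2))))
o = 12 (o = Mul(4, 3) = 12)
Pow(Add(Function('b')(0, -10), o), 2) = Pow(Add(Add(54, Mul(-6, -10, Pow(0, 2))), 12), 2) = Pow(Add(Add(54, Mul(-6, -10, 0)), 12), 2) = Pow(Add(Add(54, 0), 12), 2) = Pow(Add(54, 12), 2) = Pow(66, 2) = 4356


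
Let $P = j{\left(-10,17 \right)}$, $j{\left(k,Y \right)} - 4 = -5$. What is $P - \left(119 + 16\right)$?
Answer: $-136$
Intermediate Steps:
$j{\left(k,Y \right)} = -1$ ($j{\left(k,Y \right)} = 4 - 5 = -1$)
$P = -1$
$P - \left(119 + 16\right) = -1 - \left(119 + 16\right) = -1 - 135 = -136$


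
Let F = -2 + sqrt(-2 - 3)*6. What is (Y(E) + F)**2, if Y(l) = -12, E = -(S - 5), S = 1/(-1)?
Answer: 16 - 168*I*sqrt(5) ≈ 16.0 - 375.66*I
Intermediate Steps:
S = -1
E = 6 (E = -(-1 - 5) = -1*(-6) = 6)
F = -2 + 6*I*sqrt(5) (F = -2 + sqrt(-5)*6 = -2 + (I*sqrt(5))*6 = -2 + 6*I*sqrt(5) ≈ -2.0 + 13.416*I)
(Y(E) + F)**2 = (-12 + (-2 + 6*I*sqrt(5)))**2 = (-14 + 6*I*sqrt(5))**2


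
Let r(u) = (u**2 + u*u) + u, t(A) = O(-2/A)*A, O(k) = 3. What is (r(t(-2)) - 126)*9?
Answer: -540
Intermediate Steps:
t(A) = 3*A
r(u) = u + 2*u**2 (r(u) = (u**2 + u**2) + u = 2*u**2 + u = u + 2*u**2)
(r(t(-2)) - 126)*9 = ((3*(-2))*(1 + 2*(3*(-2))) - 126)*9 = (-6*(1 + 2*(-6)) - 126)*9 = (-6*(1 - 12) - 126)*9 = (-6*(-11) - 126)*9 = (66 - 126)*9 = -60*9 = -540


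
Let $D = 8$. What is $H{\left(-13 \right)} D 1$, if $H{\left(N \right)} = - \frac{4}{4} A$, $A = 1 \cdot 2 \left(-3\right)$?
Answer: $48$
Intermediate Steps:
$A = -6$ ($A = 2 \left(-3\right) = -6$)
$H{\left(N \right)} = 6$ ($H{\left(N \right)} = - \frac{4}{4} \left(-6\right) = \left(-4\right) \frac{1}{4} \left(-6\right) = \left(-1\right) \left(-6\right) = 6$)
$H{\left(-13 \right)} D 1 = 6 \cdot 8 \cdot 1 = 6 \cdot 8 = 48$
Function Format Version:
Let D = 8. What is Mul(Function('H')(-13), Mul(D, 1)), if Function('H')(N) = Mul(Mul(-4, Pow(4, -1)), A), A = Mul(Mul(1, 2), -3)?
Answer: 48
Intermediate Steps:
A = -6 (A = Mul(2, -3) = -6)
Function('H')(N) = 6 (Function('H')(N) = Mul(Mul(-4, Pow(4, -1)), -6) = Mul(Mul(-4, Rational(1, 4)), -6) = Mul(-1, -6) = 6)
Mul(Function('H')(-13), Mul(D, 1)) = Mul(6, Mul(8, 1)) = Mul(6, 8) = 48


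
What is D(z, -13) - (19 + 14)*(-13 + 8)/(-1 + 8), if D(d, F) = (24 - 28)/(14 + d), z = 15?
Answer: 4757/203 ≈ 23.434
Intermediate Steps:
D(d, F) = -4/(14 + d)
D(z, -13) - (19 + 14)*(-13 + 8)/(-1 + 8) = -4/(14 + 15) - (19 + 14)*(-13 + 8)/(-1 + 8) = -4/29 - 33*(-5/7) = -4*1/29 - 33*(-5*1/7) = -4/29 - 33*(-5)/7 = -4/29 - 1*(-165/7) = -4/29 + 165/7 = 4757/203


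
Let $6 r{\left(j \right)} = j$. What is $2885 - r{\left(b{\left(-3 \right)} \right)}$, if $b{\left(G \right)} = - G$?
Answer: $\frac{5769}{2} \approx 2884.5$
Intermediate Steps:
$r{\left(j \right)} = \frac{j}{6}$
$2885 - r{\left(b{\left(-3 \right)} \right)} = 2885 - \frac{\left(-1\right) \left(-3\right)}{6} = 2885 - \frac{1}{6} \cdot 3 = 2885 - \frac{1}{2} = \frac{5769}{2}$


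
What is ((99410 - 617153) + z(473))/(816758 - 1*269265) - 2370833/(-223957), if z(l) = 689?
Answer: 1182216608991/122614889801 ≈ 9.6417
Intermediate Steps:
((99410 - 617153) + z(473))/(816758 - 1*269265) - 2370833/(-223957) = ((99410 - 617153) + 689)/(816758 - 1*269265) - 2370833/(-223957) = (-517743 + 689)/(816758 - 269265) - 2370833*(-1/223957) = -517054/547493 + 2370833/223957 = 1182216608991/122614889801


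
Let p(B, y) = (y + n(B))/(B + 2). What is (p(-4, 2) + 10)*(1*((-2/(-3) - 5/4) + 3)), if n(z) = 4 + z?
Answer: 87/4 ≈ 21.750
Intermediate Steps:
p(B, y) = (4 + B + y)/(2 + B) (p(B, y) = (y + (4 + B))/(B + 2) = (4 + B + y)/(2 + B))
(p(-4, 2) + 10)*(1*((-2/(-3) - 5/4) + 3)) = ((4 - 4 + 2)/(2 - 4) + 10)*(1*((-2/(-3) - 5/4) + 3)) = (2/(-2) + 10)*(1*((-2*(-1/3) - 5*1/4) + 3)) = (-1/2*2 + 10)*(1*((2/3 - 5/4) + 3)) = (-1 + 10)*(1*(-7/12 + 3)) = 9*(1*(29/12)) = 9*(29/12) = 87/4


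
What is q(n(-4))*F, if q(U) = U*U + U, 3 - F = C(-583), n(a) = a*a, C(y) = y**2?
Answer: -92448992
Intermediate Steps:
n(a) = a**2
F = -339886 (F = 3 - 1*(-583)**2 = 3 - 1*339889 = 3 - 339889 = -339886)
q(U) = U + U**2 (q(U) = U**2 + U = U + U**2)
q(n(-4))*F = ((-4)**2*(1 + (-4)**2))*(-339886) = (16*(1 + 16))*(-339886) = (16*17)*(-339886) = 272*(-339886) = -92448992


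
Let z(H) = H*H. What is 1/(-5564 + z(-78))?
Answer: 1/520 ≈ 0.0019231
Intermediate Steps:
z(H) = H²
1/(-5564 + z(-78)) = 1/(-5564 + (-78)²) = 1/(-5564 + 6084) = 1/520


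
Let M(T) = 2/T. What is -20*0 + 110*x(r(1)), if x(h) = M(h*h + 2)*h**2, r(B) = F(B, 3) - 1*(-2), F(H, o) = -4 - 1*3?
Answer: 5500/27 ≈ 203.70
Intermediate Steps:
F(H, o) = -7 (F(H, o) = -4 - 3 = -7)
r(B) = -5 (r(B) = -7 - 1*(-2) = -7 + 2 = -5)
x(h) = 2*h**2/(2 + h**2) (x(h) = (2/(h*h + 2))*h**2 = (2/(h**2 + 2))*h**2 = (2/(2 + h**2))*h**2 = 2*h**2/(2 + h**2))
-20*0 + 110*x(r(1)) = -20*0 + 110*(2*(-5)**2/(2 + (-5)**2)) = 0 + 110*(2*25/(2 + 25)) = 0 + 110*(2*25/27) = 0 + 110*(2*25*(1/27)) = 0 + 110*(50/27) = 0 + 5500/27 = 5500/27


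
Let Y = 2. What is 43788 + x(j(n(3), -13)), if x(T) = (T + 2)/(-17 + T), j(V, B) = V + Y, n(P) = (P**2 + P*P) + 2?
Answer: 218964/5 ≈ 43793.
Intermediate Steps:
n(P) = 2 + 2*P**2 (n(P) = (P**2 + P**2) + 2 = 2*P**2 + 2 = 2 + 2*P**2)
j(V, B) = 2 + V (j(V, B) = V + 2 = 2 + V)
x(T) = (2 + T)/(-17 + T)
43788 + x(j(n(3), -13)) = 43788 + (2 + (2 + (2 + 2*3**2)))/(-17 + (2 + (2 + 2*3**2))) = 43788 + (2 + (2 + (2 + 2*9)))/(-17 + (2 + (2 + 2*9))) = 43788 + (2 + (2 + (2 + 18)))/(-17 + (2 + (2 + 18))) = 43788 + (2 + (2 + 20))/(-17 + (2 + 20)) = 43788 + (2 + 22)/(-17 + 22) = 43788 + 24/5 = 218964/5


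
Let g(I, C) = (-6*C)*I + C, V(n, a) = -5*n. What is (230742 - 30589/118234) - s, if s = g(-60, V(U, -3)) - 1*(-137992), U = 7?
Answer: 12460059501/118234 ≈ 1.0538e+5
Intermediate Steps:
g(I, C) = C - 6*C*I (g(I, C) = -6*C*I + C = C - 6*C*I)
s = 125357 (s = (-5*7)*(1 - 6*(-60)) - 1*(-137992) = -35*(1 + 360) + 137992 = -35*361 + 137992 = -12635 + 137992 = 125357)
(230742 - 30589/118234) - s = (230742 - 30589/118234) - 1*125357 = (230742 - 30589/118234) - 125357 = 27281519039/118234 - 125357 = 12460059501/118234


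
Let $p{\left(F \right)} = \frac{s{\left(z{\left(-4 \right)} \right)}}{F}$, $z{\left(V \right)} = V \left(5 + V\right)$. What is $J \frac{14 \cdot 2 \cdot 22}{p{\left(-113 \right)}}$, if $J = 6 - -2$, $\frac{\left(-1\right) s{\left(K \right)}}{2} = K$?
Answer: $-69608$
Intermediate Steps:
$s{\left(K \right)} = - 2 K$
$J = 8$ ($J = 6 + 2 = 8$)
$p{\left(F \right)} = \frac{8}{F}$ ($p{\left(F \right)} = \frac{\left(-2\right) \left(- 4 \left(5 - 4\right)\right)}{F} = \frac{\left(-2\right) \left(\left(-4\right) 1\right)}{F} = \frac{\left(-2\right) \left(-4\right)}{F} = \frac{8}{F}$)
$J \frac{14 \cdot 2 \cdot 22}{p{\left(-113 \right)}} = 8 \frac{14 \cdot 2 \cdot 22}{8 \frac{1}{-113}} = 8 \frac{28 \cdot 22}{8 \left(- \frac{1}{113}\right)} = 8 \frac{616}{- \frac{8}{113}} = 8 \cdot 616 \left(- \frac{113}{8}\right) = 8 \left(-8701\right) = -69608$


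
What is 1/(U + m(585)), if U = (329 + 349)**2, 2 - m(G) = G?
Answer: 1/459101 ≈ 2.1782e-6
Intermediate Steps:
m(G) = 2 - G
U = 459684 (U = 678**2 = 459684)
1/(U + m(585)) = 1/(459684 + (2 - 1*585)) = 1/(459684 + (2 - 585)) = 1/(459684 - 583) = 1/459101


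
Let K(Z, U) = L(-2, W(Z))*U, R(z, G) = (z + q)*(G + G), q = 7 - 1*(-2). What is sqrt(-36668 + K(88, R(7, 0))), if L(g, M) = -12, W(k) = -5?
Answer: 2*I*sqrt(9167) ≈ 191.49*I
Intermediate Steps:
q = 9 (q = 7 + 2 = 9)
R(z, G) = 2*G*(9 + z) (R(z, G) = (z + 9)*(G + G) = (9 + z)*(2*G) = 2*G*(9 + z))
K(Z, U) = -12*U
sqrt(-36668 + K(88, R(7, 0))) = sqrt(-36668 - 24*0*(9 + 7)) = sqrt(-36668 - 24*0*16) = sqrt(-36668 - 12*0) = sqrt(-36668 + 0) = sqrt(-36668) = 2*I*sqrt(9167)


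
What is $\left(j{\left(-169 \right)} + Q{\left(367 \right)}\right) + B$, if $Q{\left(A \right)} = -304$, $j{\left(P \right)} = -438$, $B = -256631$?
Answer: $-257373$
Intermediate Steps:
$\left(j{\left(-169 \right)} + Q{\left(367 \right)}\right) + B = \left(-438 - 304\right) - 256631 = -742 - 256631 = -257373$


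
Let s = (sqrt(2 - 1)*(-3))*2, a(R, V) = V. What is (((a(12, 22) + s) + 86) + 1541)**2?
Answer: 2699449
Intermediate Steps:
s = -6 (s = (sqrt(1)*(-3))*2 = (1*(-3))*2 = -3*2 = -6)
(((a(12, 22) + s) + 86) + 1541)**2 = (((22 - 6) + 86) + 1541)**2 = ((16 + 86) + 1541)**2 = (102 + 1541)**2 = 1643**2 = 2699449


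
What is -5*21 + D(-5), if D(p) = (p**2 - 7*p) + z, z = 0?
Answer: -45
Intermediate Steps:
D(p) = p**2 - 7*p (D(p) = (p**2 - 7*p) + 0 = p**2 - 7*p)
-5*21 + D(-5) = -5*21 - 5*(-7 - 5) = -105 - 5*(-12) = -105 + 60 = -45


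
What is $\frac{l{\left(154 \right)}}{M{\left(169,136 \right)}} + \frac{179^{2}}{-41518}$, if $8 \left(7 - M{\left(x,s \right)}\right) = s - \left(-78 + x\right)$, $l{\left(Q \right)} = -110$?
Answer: $- \frac{3353481}{41518} \approx -80.772$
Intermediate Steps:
$M{\left(x,s \right)} = - \frac{11}{4} - \frac{s}{8} + \frac{x}{8}$ ($M{\left(x,s \right)} = 7 - \frac{s - \left(-78 + x\right)}{8} = 7 - \frac{78 + s - x}{8} = 7 - \left(\frac{39}{4} - \frac{x}{8} + \frac{s}{8}\right) = - \frac{11}{4} - \frac{s}{8} + \frac{x}{8}$)
$\frac{l{\left(154 \right)}}{M{\left(169,136 \right)}} + \frac{179^{2}}{-41518} = - \frac{110}{- \frac{11}{4} - 17 + \frac{1}{8} \cdot 169} + \frac{179^{2}}{-41518} = - \frac{110}{- \frac{11}{4} - 17 + \frac{169}{8}} + 32041 \left(- \frac{1}{41518}\right) = - \frac{110}{\frac{11}{8}} - \frac{32041}{41518} = \left(-110\right) \frac{8}{11} - \frac{32041}{41518} = -80 - \frac{32041}{41518} = - \frac{3353481}{41518}$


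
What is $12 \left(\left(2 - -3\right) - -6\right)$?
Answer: $132$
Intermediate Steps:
$12 \left(\left(2 - -3\right) - -6\right) = 12 \left(\left(2 + 3\right) + \left(-1 + 7\right)\right) = 12 \left(5 + 6\right) = 12 \cdot 11 = 132$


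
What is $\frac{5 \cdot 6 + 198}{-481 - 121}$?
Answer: $- \frac{114}{301} \approx -0.37874$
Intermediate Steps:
$\frac{5 \cdot 6 + 198}{-481 - 121} = \frac{30 + 198}{-602} = 228 \left(- \frac{1}{602}\right) = - \frac{114}{301}$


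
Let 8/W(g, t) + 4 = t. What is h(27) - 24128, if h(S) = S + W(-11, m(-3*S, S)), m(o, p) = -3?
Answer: -168715/7 ≈ -24102.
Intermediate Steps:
W(g, t) = 8/(-4 + t)
h(S) = -8/7 + S (h(S) = S + 8/(-4 - 3) = S + 8/(-7) = S + 8*(-⅐) = S - 8/7 = -8/7 + S)
h(27) - 24128 = (-8/7 + 27) - 24128 = 181/7 - 24128 = -168715/7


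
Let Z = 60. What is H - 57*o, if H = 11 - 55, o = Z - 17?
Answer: -2495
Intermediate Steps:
o = 43 (o = 60 - 17 = 43)
H = -44
H - 57*o = -44 - 57*43 = -44 - 2451 = -2495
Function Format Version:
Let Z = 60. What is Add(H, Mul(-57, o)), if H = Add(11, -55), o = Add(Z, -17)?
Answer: -2495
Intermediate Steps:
o = 43 (o = Add(60, -17) = 43)
H = -44
Add(H, Mul(-57, o)) = Add(-44, Mul(-57, 43)) = Add(-44, -2451) = -2495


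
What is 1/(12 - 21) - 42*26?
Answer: -9829/9 ≈ -1092.1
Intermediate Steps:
1/(12 - 21) - 42*26 = 1/(-9) - 1092 = -⅑ - 1092 = -9829/9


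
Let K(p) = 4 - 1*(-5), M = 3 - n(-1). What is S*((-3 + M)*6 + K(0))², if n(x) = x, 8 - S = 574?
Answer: -127350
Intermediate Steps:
S = -566 (S = 8 - 1*574 = 8 - 574 = -566)
M = 4 (M = 3 - 1*(-1) = 3 + 1 = 4)
K(p) = 9 (K(p) = 4 + 5 = 9)
S*((-3 + M)*6 + K(0))² = -566*((-3 + 4)*6 + 9)² = -566*(1*6 + 9)² = -566*(6 + 9)² = -566*15² = -566*225 = -127350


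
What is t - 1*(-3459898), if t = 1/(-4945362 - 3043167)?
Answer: 27639495510041/7988529 ≈ 3.4599e+6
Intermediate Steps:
t = -1/7988529 (t = 1/(-7988529) = -1/7988529 ≈ -1.2518e-7)
t - 1*(-3459898) = -1/7988529 - 1*(-3459898) = -1/7988529 + 3459898 = 27639495510041/7988529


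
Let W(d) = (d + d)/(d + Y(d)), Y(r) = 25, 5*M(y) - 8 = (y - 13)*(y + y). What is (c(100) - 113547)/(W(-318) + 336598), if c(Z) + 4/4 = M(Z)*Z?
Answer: 34370658/49311925 ≈ 0.69701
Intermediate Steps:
M(y) = 8/5 + 2*y*(-13 + y)/5 (M(y) = 8/5 + ((y - 13)*(y + y))/5 = 8/5 + ((-13 + y)*(2*y))/5 = 8/5 + (2*y*(-13 + y))/5 = 8/5 + 2*y*(-13 + y)/5)
c(Z) = -1 + Z*(8/5 - 26*Z/5 + 2*Z²/5) (c(Z) = -1 + (8/5 - 26*Z/5 + 2*Z²/5)*Z = -1 + Z*(8/5 - 26*Z/5 + 2*Z²/5))
W(d) = 2*d/(25 + d) (W(d) = (d + d)/(d + 25) = (2*d)/(25 + d) = 2*d/(25 + d))
(c(100) - 113547)/(W(-318) + 336598) = ((-1 + (⅖)*100*(4 + 100² - 13*100)) - 113547)/(2*(-318)/(25 - 318) + 336598) = ((-1 + (⅖)*100*(4 + 10000 - 1300)) - 113547)/(2*(-318)/(-293) + 336598) = ((-1 + (⅖)*100*8704) - 113547)/(2*(-318)*(-1/293) + 336598) = ((-1 + 348160) - 113547)/(636/293 + 336598) = (348159 - 113547)/(98623850/293) = 234612*(293/98623850) = 34370658/49311925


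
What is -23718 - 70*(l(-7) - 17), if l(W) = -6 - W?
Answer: -22598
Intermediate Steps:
-23718 - 70*(l(-7) - 17) = -23718 - 70*((-6 - 1*(-7)) - 17) = -23718 - 70*((-6 + 7) - 17) = -23718 - 70*(1 - 17) = -23718 - 70*(-16) = -23718 + 1120 = -22598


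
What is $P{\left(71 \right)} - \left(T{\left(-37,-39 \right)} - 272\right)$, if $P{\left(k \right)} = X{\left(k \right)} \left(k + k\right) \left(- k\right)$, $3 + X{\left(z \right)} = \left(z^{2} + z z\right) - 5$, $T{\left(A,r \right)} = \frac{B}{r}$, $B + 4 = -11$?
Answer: $- \frac{1320355353}{13} \approx -1.0157 \cdot 10^{8}$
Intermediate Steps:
$B = -15$ ($B = -4 - 11 = -15$)
$T{\left(A,r \right)} = - \frac{15}{r}$
$X{\left(z \right)} = -8 + 2 z^{2}$ ($X{\left(z \right)} = -3 - \left(5 - z^{2} - z z\right) = -3 + \left(\left(z^{2} + z^{2}\right) - 5\right) = -3 + \left(2 z^{2} - 5\right) = -3 + \left(-5 + 2 z^{2}\right) = -8 + 2 z^{2}$)
$P{\left(k \right)} = - 2 k^{2} \left(-8 + 2 k^{2}\right)$ ($P{\left(k \right)} = \left(-8 + 2 k^{2}\right) \left(k + k\right) \left(- k\right) = \left(-8 + 2 k^{2}\right) 2 k \left(- k\right) = 2 k \left(-8 + 2 k^{2}\right) \left(- k\right) = - 2 k^{2} \left(-8 + 2 k^{2}\right)$)
$P{\left(71 \right)} - \left(T{\left(-37,-39 \right)} - 272\right) = 4 \cdot 71^{2} \left(4 - 71^{2}\right) - \left(- \frac{15}{-39} - 272\right) = 4 \cdot 5041 \left(4 - 5041\right) - \left(\left(-15\right) \left(- \frac{1}{39}\right) - 272\right) = 4 \cdot 5041 \left(4 - 5041\right) - \left(\frac{5}{13} - 272\right) = 4 \cdot 5041 \left(-5037\right) - - \frac{3531}{13} = -101566068 + \frac{3531}{13} = - \frac{1320355353}{13}$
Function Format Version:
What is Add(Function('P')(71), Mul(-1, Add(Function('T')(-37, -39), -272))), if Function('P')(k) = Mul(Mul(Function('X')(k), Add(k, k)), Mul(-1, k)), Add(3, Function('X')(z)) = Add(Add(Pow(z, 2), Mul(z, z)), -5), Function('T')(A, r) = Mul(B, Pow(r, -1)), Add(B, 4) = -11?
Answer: Rational(-1320355353, 13) ≈ -1.0157e+8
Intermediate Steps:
B = -15 (B = Add(-4, -11) = -15)
Function('T')(A, r) = Mul(-15, Pow(r, -1))
Function('X')(z) = Add(-8, Mul(2, Pow(z, 2))) (Function('X')(z) = Add(-3, Add(Add(Pow(z, 2), Mul(z, z)), -5)) = Add(-3, Add(Add(Pow(z, 2), Pow(z, 2)), -5)) = Add(-3, Add(Mul(2, Pow(z, 2)), -5)) = Add(-3, Add(-5, Mul(2, Pow(z, 2)))) = Add(-8, Mul(2, Pow(z, 2))))
Function('P')(k) = Mul(-2, Pow(k, 2), Add(-8, Mul(2, Pow(k, 2)))) (Function('P')(k) = Mul(Mul(Add(-8, Mul(2, Pow(k, 2))), Add(k, k)), Mul(-1, k)) = Mul(Mul(Add(-8, Mul(2, Pow(k, 2))), Mul(2, k)), Mul(-1, k)) = Mul(Mul(2, k, Add(-8, Mul(2, Pow(k, 2)))), Mul(-1, k)) = Mul(-2, Pow(k, 2), Add(-8, Mul(2, Pow(k, 2)))))
Add(Function('P')(71), Mul(-1, Add(Function('T')(-37, -39), -272))) = Add(Mul(4, Pow(71, 2), Add(4, Mul(-1, Pow(71, 2)))), Mul(-1, Add(Mul(-15, Pow(-39, -1)), -272))) = Add(Mul(4, 5041, Add(4, Mul(-1, 5041))), Mul(-1, Add(Mul(-15, Rational(-1, 39)), -272))) = Add(Mul(4, 5041, Add(4, -5041)), Mul(-1, Add(Rational(5, 13), -272))) = Add(Mul(4, 5041, -5037), Mul(-1, Rational(-3531, 13))) = Add(-101566068, Rational(3531, 13)) = Rational(-1320355353, 13)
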